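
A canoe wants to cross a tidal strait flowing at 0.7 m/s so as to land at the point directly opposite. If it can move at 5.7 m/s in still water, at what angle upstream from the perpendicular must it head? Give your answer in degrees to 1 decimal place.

7.1°

To cancel the current, the upstream component of the canoe's velocity must equal the flow: 5.7 sin θ = 0.7.
sin θ = 0.7 / 5.7 = 0.1228.
θ = arcsin(0.1228) = 7.054°.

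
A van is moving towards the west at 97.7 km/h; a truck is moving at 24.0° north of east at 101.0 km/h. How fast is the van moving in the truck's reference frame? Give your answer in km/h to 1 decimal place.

Taking east as x and north as y: van velocity = (-97.700, 0.000) km/h; truck velocity = (92.268, 41.080) km/h.
Velocity of van relative to truck = (-97.700, 0.000) − (92.268, 41.080) = (-189.968, -41.080) km/h.
Magnitude = |(-189.968, -41.080)| = 194.359 km/h.

194.4 km/h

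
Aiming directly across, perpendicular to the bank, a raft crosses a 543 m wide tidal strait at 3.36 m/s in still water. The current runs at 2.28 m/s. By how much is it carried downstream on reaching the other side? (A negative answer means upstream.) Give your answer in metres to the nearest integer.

368 m

Perpendicular speed = 3.360 m/s; crossing time = 543 / 3.360 = 161.607 s.
Net downstream speed = 2.280 m/s.
Drift = 2.280 × 161.607 = 368.464 m (downstream).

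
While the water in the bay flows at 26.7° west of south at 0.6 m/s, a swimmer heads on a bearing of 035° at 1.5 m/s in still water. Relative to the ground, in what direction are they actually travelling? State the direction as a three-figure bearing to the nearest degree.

Taking east as x and north as y: velocity relative to the water = (0.860, 1.229) m/s; the water relative to ground = (-0.270, -0.536) m/s.
Velocity relative to ground = (0.860, 1.229) + (-0.270, -0.536) = (0.591, 0.693) m/s.
Bearing = atan2(0.59, 0.69) = 40.46° clockwise from north.

040°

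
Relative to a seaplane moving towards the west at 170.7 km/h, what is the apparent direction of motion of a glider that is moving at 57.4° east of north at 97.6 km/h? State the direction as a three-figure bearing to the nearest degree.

078°

Taking east as x and north as y: glider velocity = (82.223, 52.584) km/h; seaplane velocity = (-170.700, 0.000) km/h.
Velocity of glider relative to seaplane = (82.223, 52.584) − (-170.700, 0.000) = (252.923, 52.584) km/h.
Bearing = atan2(252.92, 52.58) = 78.26° clockwise from north.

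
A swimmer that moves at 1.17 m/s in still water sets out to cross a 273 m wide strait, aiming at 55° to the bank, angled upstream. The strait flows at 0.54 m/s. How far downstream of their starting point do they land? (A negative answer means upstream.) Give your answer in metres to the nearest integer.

-37 m

Perpendicular speed = 0.958 m/s; crossing time = 273 / 0.958 = 284.847 s.
Net downstream speed = -0.131 m/s.
Drift = -0.131 × 284.847 = -37.339 m (upstream).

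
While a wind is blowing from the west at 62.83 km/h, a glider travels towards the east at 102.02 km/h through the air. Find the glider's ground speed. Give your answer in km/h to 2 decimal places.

164.85 km/h

Taking east as x and north as y: velocity relative to the air = (102.020, 0.000) km/h; the air relative to ground = (62.830, 0.000) km/h.
Velocity relative to ground = (102.020, 0.000) + (62.830, 0.000) = (164.850, 0.000) km/h.
Speed = |(164.850, 0.000)| = 164.850 km/h.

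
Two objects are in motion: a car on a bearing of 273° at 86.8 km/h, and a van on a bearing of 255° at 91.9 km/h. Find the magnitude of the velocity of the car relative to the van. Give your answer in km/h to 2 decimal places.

28.41 km/h

Taking east as x and north as y: car velocity = (-86.681, 4.543) km/h; van velocity = (-88.769, -23.785) km/h.
Velocity of car relative to van = (-86.681, 4.543) − (-88.769, -23.785) = (2.088, 28.328) km/h.
Magnitude = |(2.088, 28.328)| = 28.405 km/h.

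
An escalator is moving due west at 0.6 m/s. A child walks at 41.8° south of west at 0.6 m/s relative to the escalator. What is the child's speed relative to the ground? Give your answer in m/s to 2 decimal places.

1.12 m/s

Taking east as x and north as y: escalator velocity = (-0.600, 0.000) m/s; child velocity relative to escalator = (-0.447, -0.400) m/s.
Velocity relative to ground = (-0.600, 0.000) + (-0.447, -0.400) = (-1.047, -0.400) m/s.
Speed = |(-1.047, -0.400)| = 1.121 m/s.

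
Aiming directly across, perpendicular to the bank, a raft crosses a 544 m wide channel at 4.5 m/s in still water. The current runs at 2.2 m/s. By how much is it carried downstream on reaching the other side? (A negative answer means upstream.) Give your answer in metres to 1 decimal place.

Perpendicular speed = 4.500 m/s; crossing time = 544 / 4.500 = 120.889 s.
Net downstream speed = 2.200 m/s.
Drift = 2.200 × 120.889 = 265.956 m (downstream).

266.0 m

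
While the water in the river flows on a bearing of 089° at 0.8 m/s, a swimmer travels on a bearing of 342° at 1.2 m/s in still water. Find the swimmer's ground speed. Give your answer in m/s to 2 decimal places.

Taking east as x and north as y: velocity relative to the water = (-0.371, 1.141) m/s; the water relative to ground = (0.800, 0.014) m/s.
Velocity relative to ground = (-0.371, 1.141) + (0.800, 0.014) = (0.429, 1.155) m/s.
Speed = |(0.429, 1.155)| = 1.232 m/s.

1.23 m/s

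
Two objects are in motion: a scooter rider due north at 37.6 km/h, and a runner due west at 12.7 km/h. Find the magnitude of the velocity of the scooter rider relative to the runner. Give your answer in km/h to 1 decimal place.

39.7 km/h

Taking east as x and north as y: scooter rider velocity = (0.000, 37.600) km/h; runner velocity = (-12.700, 0.000) km/h.
Velocity of scooter rider relative to runner = (0.000, 37.600) − (-12.700, 0.000) = (12.700, 37.600) km/h.
Magnitude = |(12.700, 37.600)| = 39.687 km/h.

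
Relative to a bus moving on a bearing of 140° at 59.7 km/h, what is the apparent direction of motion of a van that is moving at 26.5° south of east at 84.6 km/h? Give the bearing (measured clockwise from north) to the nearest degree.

078°

Taking east as x and north as y: van velocity = (75.711, -37.748) km/h; bus velocity = (38.374, -45.733) km/h.
Velocity of van relative to bus = (75.711, -37.748) − (38.374, -45.733) = (37.337, 7.985) km/h.
Bearing = atan2(37.34, 7.98) = 77.93° clockwise from north.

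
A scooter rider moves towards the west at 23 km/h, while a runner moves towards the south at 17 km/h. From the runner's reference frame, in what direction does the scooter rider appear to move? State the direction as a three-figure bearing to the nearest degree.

306°

Taking east as x and north as y: scooter rider velocity = (-23.000, 0.000) km/h; runner velocity = (0.000, -17.000) km/h.
Velocity of scooter rider relative to runner = (-23.000, 0.000) − (0.000, -17.000) = (-23.000, 17.000) km/h.
Bearing = atan2(-23.00, 17.00) = 306.47° clockwise from north.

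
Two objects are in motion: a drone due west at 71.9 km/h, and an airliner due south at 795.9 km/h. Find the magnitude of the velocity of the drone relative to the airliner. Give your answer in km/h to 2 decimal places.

Taking east as x and north as y: drone velocity = (-71.900, 0.000) km/h; airliner velocity = (0.000, -795.900) km/h.
Velocity of drone relative to airliner = (-71.900, 0.000) − (0.000, -795.900) = (-71.900, 795.900) km/h.
Magnitude = |(-71.900, 795.900)| = 799.141 km/h.

799.14 km/h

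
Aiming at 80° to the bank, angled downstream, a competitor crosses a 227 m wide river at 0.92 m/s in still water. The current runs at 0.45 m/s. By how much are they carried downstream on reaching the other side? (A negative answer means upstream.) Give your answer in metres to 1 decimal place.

Perpendicular speed = 0.906 m/s; crossing time = 227 / 0.906 = 250.545 s.
Net downstream speed = 0.610 m/s.
Drift = 0.610 × 250.545 = 152.772 m (downstream).

152.8 m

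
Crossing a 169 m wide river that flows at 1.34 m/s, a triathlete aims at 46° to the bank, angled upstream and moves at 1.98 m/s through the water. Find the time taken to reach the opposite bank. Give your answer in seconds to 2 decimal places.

The component of the triathlete's velocity perpendicular to the bank is 1.98 × sin 46° = 1.424 m/s.
The current is parallel to the bank, so it does not affect the crossing time.
Time = 169 / 1.424 = 118.655 s.

118.66 s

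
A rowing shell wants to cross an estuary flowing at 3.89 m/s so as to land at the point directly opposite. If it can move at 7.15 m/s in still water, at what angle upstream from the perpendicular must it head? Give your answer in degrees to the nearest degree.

To cancel the current, the upstream component of the rowing shell's velocity must equal the flow: 7.15 sin θ = 3.89.
sin θ = 3.89 / 7.15 = 0.5441.
θ = arcsin(0.5441) = 32.960°.

33°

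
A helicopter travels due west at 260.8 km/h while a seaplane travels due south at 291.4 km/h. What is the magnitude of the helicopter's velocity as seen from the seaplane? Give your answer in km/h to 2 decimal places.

391.06 km/h

Taking east as x and north as y: helicopter velocity = (-260.800, 0.000) km/h; seaplane velocity = (0.000, -291.400) km/h.
Velocity of helicopter relative to seaplane = (-260.800, 0.000) − (0.000, -291.400) = (-260.800, 291.400) km/h.
Magnitude = |(-260.800, 291.400)| = 391.063 km/h.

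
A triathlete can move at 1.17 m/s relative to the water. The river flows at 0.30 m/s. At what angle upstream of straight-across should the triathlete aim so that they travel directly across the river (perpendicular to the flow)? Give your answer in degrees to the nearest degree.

To cancel the current, the upstream component of the triathlete's velocity must equal the flow: 1.17 sin θ = 0.30.
sin θ = 0.30 / 1.17 = 0.2564.
θ = arcsin(0.2564) = 14.857°.

15°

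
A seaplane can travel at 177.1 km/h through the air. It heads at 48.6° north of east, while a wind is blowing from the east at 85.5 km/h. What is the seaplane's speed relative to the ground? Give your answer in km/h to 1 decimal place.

136.6 km/h

Taking east as x and north as y: velocity relative to the air = (117.118, 132.845) km/h; the air relative to ground = (-85.500, 0.000) km/h.
Velocity relative to ground = (117.118, 132.845) + (-85.500, 0.000) = (31.618, 132.845) km/h.
Speed = |(31.618, 132.845)| = 136.556 km/h.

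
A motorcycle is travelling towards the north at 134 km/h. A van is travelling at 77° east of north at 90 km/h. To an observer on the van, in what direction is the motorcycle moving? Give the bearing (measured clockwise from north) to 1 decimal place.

Taking east as x and north as y: motorcycle velocity = (0.000, 134.000) km/h; van velocity = (87.693, 20.246) km/h.
Velocity of motorcycle relative to van = (0.000, 134.000) − (87.693, 20.246) = (-87.693, 113.754) km/h.
Bearing = atan2(-87.69, 113.75) = 322.37° clockwise from north.

322.4°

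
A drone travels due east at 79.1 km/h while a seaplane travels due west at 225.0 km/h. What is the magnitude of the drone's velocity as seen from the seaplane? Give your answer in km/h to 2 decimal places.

Taking east as x and north as y: drone velocity = (79.100, 0.000) km/h; seaplane velocity = (-225.000, 0.000) km/h.
Velocity of drone relative to seaplane = (79.100, 0.000) − (-225.000, 0.000) = (304.100, 0.000) km/h.
Magnitude = |(304.100, 0.000)| = 304.100 km/h.

304.10 km/h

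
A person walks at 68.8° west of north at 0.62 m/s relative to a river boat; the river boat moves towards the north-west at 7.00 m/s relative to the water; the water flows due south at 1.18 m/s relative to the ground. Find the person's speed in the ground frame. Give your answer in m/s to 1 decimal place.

In east/north components (m/s): person relative to river boat = (-0.578, 0.224); river boat relative to water = (-4.950, 4.950); water relative to ground = (0.000, -1.180).
Sum = (-5.528, 3.994) m/s.
Speed = |(-5.528, 3.994)| = 6.820 m/s.

6.8 m/s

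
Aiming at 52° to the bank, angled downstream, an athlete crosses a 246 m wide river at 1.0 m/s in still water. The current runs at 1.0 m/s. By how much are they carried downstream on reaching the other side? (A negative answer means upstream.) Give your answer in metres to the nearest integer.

Perpendicular speed = 0.788 m/s; crossing time = 246 / 0.788 = 312.178 s.
Net downstream speed = 1.616 m/s.
Drift = 1.616 × 312.178 = 504.375 m (downstream).

504 m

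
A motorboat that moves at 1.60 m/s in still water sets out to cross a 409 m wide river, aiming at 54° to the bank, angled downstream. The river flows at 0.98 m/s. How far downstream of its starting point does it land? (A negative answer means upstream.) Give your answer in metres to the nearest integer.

Perpendicular speed = 1.294 m/s; crossing time = 409 / 1.294 = 315.970 s.
Net downstream speed = 1.920 m/s.
Drift = 1.920 × 315.970 = 606.806 m (downstream).

607 m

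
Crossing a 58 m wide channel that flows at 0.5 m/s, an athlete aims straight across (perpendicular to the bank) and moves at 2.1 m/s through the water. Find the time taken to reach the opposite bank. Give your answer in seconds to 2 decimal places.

The component of the athlete's velocity perpendicular to the bank is 2.1 m/s.
The flow acts along the bank and has no component across it.
Time = 58 / 2.100 = 27.619 s.

27.62 s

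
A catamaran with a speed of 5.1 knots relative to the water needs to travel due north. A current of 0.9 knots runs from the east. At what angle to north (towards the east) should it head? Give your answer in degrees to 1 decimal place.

The current pushes perpendicular to the desired track; the heading must have a component into the current equal to 0.9 knots: 5.1 sin θ = 0.9.
sin θ = 0.1765, so θ = 10.164°.

10.2°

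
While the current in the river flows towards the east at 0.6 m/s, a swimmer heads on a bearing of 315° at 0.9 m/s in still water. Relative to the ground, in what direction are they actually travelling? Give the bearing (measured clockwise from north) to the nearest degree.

357°

Taking east as x and north as y: velocity relative to the water = (-0.636, 0.636) m/s; the water relative to ground = (0.600, 0.000) m/s.
Velocity relative to ground = (-0.636, 0.636) + (0.600, 0.000) = (-0.036, 0.636) m/s.
Bearing = atan2(-0.04, 0.64) = 356.73° clockwise from north.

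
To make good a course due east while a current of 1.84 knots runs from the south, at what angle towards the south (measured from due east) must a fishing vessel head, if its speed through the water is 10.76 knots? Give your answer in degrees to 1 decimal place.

9.8°

The current pushes perpendicular to the desired track; the heading must have a component into the current equal to 1.84 knots: 10.76 sin θ = 1.84.
sin θ = 0.1710, so θ = 9.846°.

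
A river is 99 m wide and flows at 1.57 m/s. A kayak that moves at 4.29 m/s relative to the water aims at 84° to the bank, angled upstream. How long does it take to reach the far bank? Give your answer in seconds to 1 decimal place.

23.2 s

The component of the kayak's velocity perpendicular to the bank is 4.29 × sin 84° = 4.266 m/s.
The current is parallel to the bank, so it does not affect the crossing time.
Time = 99 / 4.266 = 23.204 s.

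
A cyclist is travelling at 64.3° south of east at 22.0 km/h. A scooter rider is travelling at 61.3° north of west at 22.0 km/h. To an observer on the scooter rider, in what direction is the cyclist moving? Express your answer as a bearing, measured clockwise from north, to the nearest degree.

153°

Taking east as x and north as y: cyclist velocity = (9.540, -19.824) km/h; scooter rider velocity = (-10.565, 19.297) km/h.
Velocity of cyclist relative to scooter rider = (9.540, -19.824) − (-10.565, 19.297) = (20.105, -39.121) km/h.
Bearing = atan2(20.11, -39.12) = 152.80° clockwise from north.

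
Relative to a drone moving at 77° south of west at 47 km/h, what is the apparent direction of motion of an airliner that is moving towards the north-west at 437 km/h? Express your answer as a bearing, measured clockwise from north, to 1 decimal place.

Taking east as x and north as y: airliner velocity = (-309.006, 309.006) km/h; drone velocity = (-10.573, -45.795) km/h.
Velocity of airliner relative to drone = (-309.006, 309.006) − (-10.573, -45.795) = (-298.433, 354.801) km/h.
Bearing = atan2(-298.43, 354.80) = 319.93° clockwise from north.

319.9°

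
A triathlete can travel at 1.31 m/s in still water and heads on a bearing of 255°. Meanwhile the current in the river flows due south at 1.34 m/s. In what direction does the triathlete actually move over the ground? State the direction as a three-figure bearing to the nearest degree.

217°

Taking east as x and north as y: velocity relative to the water = (-1.265, -0.339) m/s; the water relative to ground = (0.000, -1.340) m/s.
Velocity relative to ground = (-1.265, -0.339) + (0.000, -1.340) = (-1.265, -1.679) m/s.
Bearing = atan2(-1.27, -1.68) = 217.00° clockwise from north.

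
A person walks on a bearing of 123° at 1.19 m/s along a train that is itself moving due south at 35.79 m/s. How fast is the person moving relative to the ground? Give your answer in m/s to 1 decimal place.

36.5 m/s

Taking east as x and north as y: train velocity = (0.000, -35.790) m/s; person velocity relative to train = (0.998, -0.648) m/s.
Velocity relative to ground = (0.000, -35.790) + (0.998, -0.648) = (0.998, -36.438) m/s.
Speed = |(0.998, -36.438)| = 36.452 m/s.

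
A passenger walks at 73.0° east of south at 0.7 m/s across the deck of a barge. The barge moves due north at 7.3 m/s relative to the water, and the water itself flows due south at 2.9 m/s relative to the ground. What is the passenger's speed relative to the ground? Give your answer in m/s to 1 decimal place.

In east/north components (m/s): passenger relative to barge = (0.669, -0.205); barge relative to water = (0.000, 7.300); water relative to ground = (0.000, -2.900).
Sum = (0.669, 4.195) m/s.
Speed = |(0.669, 4.195)| = 4.248 m/s.

4.2 m/s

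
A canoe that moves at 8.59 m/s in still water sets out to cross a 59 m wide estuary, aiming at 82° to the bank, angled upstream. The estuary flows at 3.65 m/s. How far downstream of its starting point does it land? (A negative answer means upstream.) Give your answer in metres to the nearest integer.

17 m

Perpendicular speed = 8.506 m/s; crossing time = 59 / 8.506 = 6.936 s.
Net downstream speed = 2.455 m/s.
Drift = 2.455 × 6.936 = 17.024 m (downstream).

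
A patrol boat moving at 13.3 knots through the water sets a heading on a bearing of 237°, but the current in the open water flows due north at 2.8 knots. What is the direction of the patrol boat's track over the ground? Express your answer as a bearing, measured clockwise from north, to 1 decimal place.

248.3°

Taking east as x and north as y: velocity relative to the water = (-11.154, -7.244) knots; the water relative to ground = (0.000, 2.800) knots.
Velocity relative to ground = (-11.154, -7.244) + (0.000, 2.800) = (-11.154, -4.444) knots.
Bearing = atan2(-11.15, -4.44) = 248.28° clockwise from north.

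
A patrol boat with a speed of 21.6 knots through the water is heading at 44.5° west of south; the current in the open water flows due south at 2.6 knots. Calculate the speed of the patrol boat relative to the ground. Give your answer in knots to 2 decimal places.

Taking east as x and north as y: velocity relative to the water = (-15.140, -15.406) knots; the water relative to ground = (0.000, -2.600) knots.
Velocity relative to ground = (-15.140, -15.406) + (0.000, -2.600) = (-15.140, -18.006) knots.
Speed = |(-15.140, -18.006)| = 23.525 knots.

23.53 knots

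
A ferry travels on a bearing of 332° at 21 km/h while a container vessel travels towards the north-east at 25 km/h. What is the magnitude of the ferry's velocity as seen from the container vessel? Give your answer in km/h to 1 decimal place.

Taking east as x and north as y: ferry velocity = (-9.859, 18.542) km/h; container vessel velocity = (17.678, 17.678) km/h.
Velocity of ferry relative to container vessel = (-9.859, 18.542) − (17.678, 17.678) = (-27.537, 0.864) km/h.
Magnitude = |(-27.537, 0.864)| = 27.550 km/h.

27.6 km/h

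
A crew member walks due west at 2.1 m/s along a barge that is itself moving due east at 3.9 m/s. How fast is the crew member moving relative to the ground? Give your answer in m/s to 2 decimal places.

1.80 m/s

Taking east as x and north as y: barge velocity = (3.900, 0.000) m/s; crew member velocity relative to barge = (-2.100, 0.000) m/s.
Velocity relative to ground = (3.900, 0.000) + (-2.100, 0.000) = (1.800, 0.000) m/s.
Speed = |(1.800, 0.000)| = 1.800 m/s.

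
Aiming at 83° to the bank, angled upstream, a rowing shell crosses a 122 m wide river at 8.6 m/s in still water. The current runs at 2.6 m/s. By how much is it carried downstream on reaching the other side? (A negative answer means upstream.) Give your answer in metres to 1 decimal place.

Perpendicular speed = 8.536 m/s; crossing time = 122 / 8.536 = 14.293 s.
Net downstream speed = 1.552 m/s.
Drift = 1.552 × 14.293 = 22.181 m (downstream).

22.2 m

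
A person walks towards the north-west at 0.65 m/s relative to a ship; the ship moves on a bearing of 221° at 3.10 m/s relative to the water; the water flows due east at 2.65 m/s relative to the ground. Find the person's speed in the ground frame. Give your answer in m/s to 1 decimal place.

1.9 m/s

In east/north components (m/s): person relative to ship = (-0.460, 0.460); ship relative to water = (-2.034, -2.340); water relative to ground = (2.650, 0.000).
Sum = (0.157, -1.880) m/s.
Speed = |(0.157, -1.880)| = 1.886 m/s.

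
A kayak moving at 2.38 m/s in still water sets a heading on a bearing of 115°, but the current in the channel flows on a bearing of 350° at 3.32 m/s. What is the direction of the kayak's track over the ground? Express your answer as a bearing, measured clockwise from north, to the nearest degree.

Taking east as x and north as y: velocity relative to the water = (2.157, -1.006) m/s; the water relative to ground = (-0.577, 3.270) m/s.
Velocity relative to ground = (2.157, -1.006) + (-0.577, 3.270) = (1.581, 2.264) m/s.
Bearing = atan2(1.58, 2.26) = 34.92° clockwise from north.

035°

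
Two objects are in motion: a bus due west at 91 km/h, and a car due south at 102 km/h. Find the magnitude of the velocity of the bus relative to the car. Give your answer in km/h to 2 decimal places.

136.69 km/h

Taking east as x and north as y: bus velocity = (-91.000, 0.000) km/h; car velocity = (0.000, -102.000) km/h.
Velocity of bus relative to car = (-91.000, 0.000) − (0.000, -102.000) = (-91.000, 102.000) km/h.
Magnitude = |(-91.000, 102.000)| = 136.693 km/h.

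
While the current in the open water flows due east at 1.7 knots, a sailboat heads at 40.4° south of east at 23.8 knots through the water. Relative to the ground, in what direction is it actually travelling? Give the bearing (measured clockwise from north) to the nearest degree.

128°

Taking east as x and north as y: velocity relative to the water = (18.125, -15.425) knots; the water relative to ground = (1.700, 0.000) knots.
Velocity relative to ground = (18.125, -15.425) + (1.700, 0.000) = (19.825, -15.425) knots.
Bearing = atan2(19.82, -15.43) = 127.89° clockwise from north.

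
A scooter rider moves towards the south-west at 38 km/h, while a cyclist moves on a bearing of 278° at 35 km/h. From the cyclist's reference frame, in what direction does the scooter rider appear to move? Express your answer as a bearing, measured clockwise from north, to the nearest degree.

166°

Taking east as x and north as y: scooter rider velocity = (-26.870, -26.870) km/h; cyclist velocity = (-34.659, 4.871) km/h.
Velocity of scooter rider relative to cyclist = (-26.870, -26.870) − (-34.659, 4.871) = (7.789, -31.741) km/h.
Bearing = atan2(7.79, -31.74) = 166.21° clockwise from north.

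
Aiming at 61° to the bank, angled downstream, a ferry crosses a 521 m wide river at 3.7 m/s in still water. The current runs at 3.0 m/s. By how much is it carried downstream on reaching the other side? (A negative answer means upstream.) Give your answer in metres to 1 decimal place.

Perpendicular speed = 3.236 m/s; crossing time = 521 / 3.236 = 160.997 s.
Net downstream speed = 4.794 m/s.
Drift = 4.794 × 160.997 = 771.785 m (downstream).

771.8 m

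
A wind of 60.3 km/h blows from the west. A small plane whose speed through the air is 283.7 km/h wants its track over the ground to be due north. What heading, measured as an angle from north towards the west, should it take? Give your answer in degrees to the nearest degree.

The wind pushes perpendicular to the desired track; the heading must have a component into the wind equal to 60.3 km/h: 283.7 sin θ = 60.3.
sin θ = 0.2125, so θ = 12.272°.

12°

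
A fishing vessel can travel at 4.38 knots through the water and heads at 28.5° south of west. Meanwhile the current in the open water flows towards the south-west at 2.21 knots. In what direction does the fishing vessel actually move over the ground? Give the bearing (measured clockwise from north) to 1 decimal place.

Taking east as x and north as y: velocity relative to the water = (-3.849, -2.090) knots; the water relative to ground = (-1.563, -1.563) knots.
Velocity relative to ground = (-3.849, -2.090) + (-1.563, -1.563) = (-5.412, -3.653) knots.
Bearing = atan2(-5.41, -3.65) = 235.98° clockwise from north.

236.0°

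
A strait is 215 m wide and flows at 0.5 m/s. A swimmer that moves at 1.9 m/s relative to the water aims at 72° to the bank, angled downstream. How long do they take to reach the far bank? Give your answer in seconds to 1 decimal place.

119.0 s

The component of the swimmer's velocity perpendicular to the bank is 1.9 × sin 72° = 1.807 m/s.
The flow acts along the bank and has no component across it.
Time = 215 / 1.807 = 118.981 s.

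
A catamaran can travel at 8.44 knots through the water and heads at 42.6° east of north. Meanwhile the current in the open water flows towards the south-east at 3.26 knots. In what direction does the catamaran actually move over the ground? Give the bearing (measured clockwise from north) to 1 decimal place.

064.0°

Taking east as x and north as y: velocity relative to the water = (5.713, 6.213) knots; the water relative to ground = (2.305, -2.305) knots.
Velocity relative to ground = (5.713, 6.213) + (2.305, -2.305) = (8.018, 3.907) knots.
Bearing = atan2(8.02, 3.91) = 64.02° clockwise from north.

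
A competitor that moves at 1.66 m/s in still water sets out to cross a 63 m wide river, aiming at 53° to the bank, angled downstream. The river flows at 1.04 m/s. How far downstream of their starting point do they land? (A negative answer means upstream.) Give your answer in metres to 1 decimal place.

Perpendicular speed = 1.326 m/s; crossing time = 63 / 1.326 = 47.521 s.
Net downstream speed = 2.039 m/s.
Drift = 2.039 × 47.521 = 96.896 m (downstream).

96.9 m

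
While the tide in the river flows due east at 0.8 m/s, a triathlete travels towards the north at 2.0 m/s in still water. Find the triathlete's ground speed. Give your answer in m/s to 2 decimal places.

Taking east as x and north as y: velocity relative to the water = (0.000, 2.000) m/s; the water relative to ground = (0.800, 0.000) m/s.
Velocity relative to ground = (0.000, 2.000) + (0.800, 0.000) = (0.800, 2.000) m/s.
Speed = |(0.800, 2.000)| = 2.154 m/s.

2.15 m/s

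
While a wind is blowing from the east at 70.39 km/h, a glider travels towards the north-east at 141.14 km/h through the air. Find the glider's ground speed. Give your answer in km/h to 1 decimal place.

104.0 km/h

Taking east as x and north as y: velocity relative to the air = (99.801, 99.801) km/h; the air relative to ground = (-70.390, 0.000) km/h.
Velocity relative to ground = (99.801, 99.801) + (-70.390, 0.000) = (29.411, 99.801) km/h.
Speed = |(29.411, 99.801)| = 104.045 km/h.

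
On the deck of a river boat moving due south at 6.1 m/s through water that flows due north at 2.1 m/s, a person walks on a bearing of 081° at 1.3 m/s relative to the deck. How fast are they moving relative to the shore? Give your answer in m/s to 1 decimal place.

In east/north components (m/s): person relative to river boat = (1.284, 0.203); river boat relative to water = (0.000, -6.100); water relative to ground = (0.000, 2.100).
Sum = (1.284, -3.797) m/s.
Speed = |(1.284, -3.797)| = 4.008 m/s.

4.0 m/s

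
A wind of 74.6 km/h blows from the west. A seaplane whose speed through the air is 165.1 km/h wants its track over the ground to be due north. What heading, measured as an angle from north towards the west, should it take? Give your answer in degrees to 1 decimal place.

26.9°

The wind pushes perpendicular to the desired track; the heading must have a component into the wind equal to 74.6 km/h: 165.1 sin θ = 74.6.
sin θ = 0.4518, so θ = 26.862°.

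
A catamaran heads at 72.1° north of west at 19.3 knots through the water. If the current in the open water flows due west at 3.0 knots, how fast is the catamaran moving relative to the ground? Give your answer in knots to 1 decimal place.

Taking east as x and north as y: velocity relative to the water = (-5.932, 18.366) knots; the water relative to ground = (-3.000, 0.000) knots.
Velocity relative to ground = (-5.932, 18.366) + (-3.000, 0.000) = (-8.932, 18.366) knots.
Speed = |(-8.932, 18.366)| = 20.423 knots.

20.4 knots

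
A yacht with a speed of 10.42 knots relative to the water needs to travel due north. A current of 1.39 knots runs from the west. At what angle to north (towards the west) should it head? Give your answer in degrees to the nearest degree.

8°

The current pushes perpendicular to the desired track; the heading must have a component into the current equal to 1.39 knots: 10.42 sin θ = 1.39.
sin θ = 0.1334, so θ = 7.666°.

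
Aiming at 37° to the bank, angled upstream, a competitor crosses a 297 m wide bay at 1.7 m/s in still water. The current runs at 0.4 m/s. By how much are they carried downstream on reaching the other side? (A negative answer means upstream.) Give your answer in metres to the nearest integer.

Perpendicular speed = 1.023 m/s; crossing time = 297 / 1.023 = 290.298 s.
Net downstream speed = -0.958 m/s.
Drift = -0.958 × 290.298 = -278.013 m (upstream).

-278 m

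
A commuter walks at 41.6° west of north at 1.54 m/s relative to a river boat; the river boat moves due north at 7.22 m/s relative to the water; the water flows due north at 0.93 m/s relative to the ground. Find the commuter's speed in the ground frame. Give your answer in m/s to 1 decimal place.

In east/north components (m/s): commuter relative to river boat = (-1.022, 1.152); river boat relative to water = (0.000, 7.220); water relative to ground = (0.000, 0.930).
Sum = (-1.022, 9.302) m/s.
Speed = |(-1.022, 9.302)| = 9.358 m/s.

9.4 m/s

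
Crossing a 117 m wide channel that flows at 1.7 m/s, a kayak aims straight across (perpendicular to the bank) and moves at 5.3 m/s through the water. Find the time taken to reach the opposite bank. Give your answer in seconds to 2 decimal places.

22.08 s

The component of the kayak's velocity perpendicular to the bank is 5.3 m/s.
The flow acts along the bank and has no component across it.
Time = 117 / 5.300 = 22.075 s.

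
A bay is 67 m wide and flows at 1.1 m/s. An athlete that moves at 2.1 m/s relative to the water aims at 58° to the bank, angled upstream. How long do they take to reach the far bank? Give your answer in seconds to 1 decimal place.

The component of the athlete's velocity perpendicular to the bank is 2.1 × sin 58° = 1.781 m/s.
The current is parallel to the bank, so it does not affect the crossing time.
Time = 67 / 1.781 = 37.621 s.

37.6 s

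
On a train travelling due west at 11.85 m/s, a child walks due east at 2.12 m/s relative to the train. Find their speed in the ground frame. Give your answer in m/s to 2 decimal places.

9.73 m/s

Taking east as x and north as y: train velocity = (-11.850, 0.000) m/s; child velocity relative to train = (2.120, 0.000) m/s.
Velocity relative to ground = (-11.850, 0.000) + (2.120, 0.000) = (-9.730, 0.000) m/s.
Speed = |(-9.730, 0.000)| = 9.730 m/s.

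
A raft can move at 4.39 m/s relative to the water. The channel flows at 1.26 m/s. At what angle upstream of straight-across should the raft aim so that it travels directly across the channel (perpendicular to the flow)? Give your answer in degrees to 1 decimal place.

16.7°

To cancel the current, the upstream component of the raft's velocity must equal the flow: 4.39 sin θ = 1.26.
sin θ = 1.26 / 4.39 = 0.2870.
θ = arcsin(0.2870) = 16.679°.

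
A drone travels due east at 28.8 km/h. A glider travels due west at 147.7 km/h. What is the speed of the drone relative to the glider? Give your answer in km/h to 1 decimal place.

176.5 km/h

Taking east as x and north as y: drone velocity = (28.800, 0.000) km/h; glider velocity = (-147.700, 0.000) km/h.
Velocity of drone relative to glider = (28.800, 0.000) − (-147.700, 0.000) = (176.500, 0.000) km/h.
Magnitude = |(176.500, 0.000)| = 176.500 km/h.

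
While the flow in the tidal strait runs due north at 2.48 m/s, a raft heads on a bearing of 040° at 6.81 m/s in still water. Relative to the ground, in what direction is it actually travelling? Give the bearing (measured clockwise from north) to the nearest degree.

030°

Taking east as x and north as y: velocity relative to the water = (4.377, 5.217) m/s; the water relative to ground = (0.000, 2.480) m/s.
Velocity relative to ground = (4.377, 5.217) + (0.000, 2.480) = (4.377, 7.697) m/s.
Bearing = atan2(4.38, 7.70) = 29.63° clockwise from north.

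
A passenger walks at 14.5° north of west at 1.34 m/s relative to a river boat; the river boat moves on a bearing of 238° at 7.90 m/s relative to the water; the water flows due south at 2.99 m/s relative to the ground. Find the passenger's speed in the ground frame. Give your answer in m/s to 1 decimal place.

In east/north components (m/s): passenger relative to river boat = (-1.297, 0.336); river boat relative to water = (-6.700, -4.186); water relative to ground = (0.000, -2.990).
Sum = (-7.997, -6.841) m/s.
Speed = |(-7.997, -6.841)| = 10.524 m/s.

10.5 m/s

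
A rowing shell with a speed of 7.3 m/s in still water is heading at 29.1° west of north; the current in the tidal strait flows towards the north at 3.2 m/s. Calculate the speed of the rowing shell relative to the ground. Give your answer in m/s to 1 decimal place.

Taking east as x and north as y: velocity relative to the water = (-3.550, 6.379) m/s; the water relative to ground = (0.000, 3.200) m/s.
Velocity relative to ground = (-3.550, 6.379) + (0.000, 3.200) = (-3.550, 9.579) m/s.
Speed = |(-3.550, 9.579)| = 10.215 m/s.

10.2 m/s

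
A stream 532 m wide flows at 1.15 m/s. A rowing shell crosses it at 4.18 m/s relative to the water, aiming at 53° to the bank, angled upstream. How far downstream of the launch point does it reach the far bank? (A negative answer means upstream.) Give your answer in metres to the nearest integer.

-218 m

Perpendicular speed = 3.338 m/s; crossing time = 532 / 3.338 = 159.363 s.
Net downstream speed = -1.366 m/s.
Drift = -1.366 × 159.363 = -217.624 m (upstream).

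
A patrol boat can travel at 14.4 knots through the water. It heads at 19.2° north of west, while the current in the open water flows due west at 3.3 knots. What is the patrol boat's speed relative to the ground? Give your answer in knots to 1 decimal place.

17.6 knots

Taking east as x and north as y: velocity relative to the water = (-13.599, 4.736) knots; the water relative to ground = (-3.300, 0.000) knots.
Velocity relative to ground = (-13.599, 4.736) + (-3.300, 0.000) = (-16.899, 4.736) knots.
Speed = |(-16.899, 4.736)| = 17.550 knots.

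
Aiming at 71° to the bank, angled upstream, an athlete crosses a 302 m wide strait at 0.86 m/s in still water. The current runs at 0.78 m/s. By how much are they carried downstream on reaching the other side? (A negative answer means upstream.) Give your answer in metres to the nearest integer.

Perpendicular speed = 0.813 m/s; crossing time = 302 / 0.813 = 371.397 s.
Net downstream speed = 0.500 m/s.
Drift = 0.500 × 371.397 = 185.703 m (downstream).

186 m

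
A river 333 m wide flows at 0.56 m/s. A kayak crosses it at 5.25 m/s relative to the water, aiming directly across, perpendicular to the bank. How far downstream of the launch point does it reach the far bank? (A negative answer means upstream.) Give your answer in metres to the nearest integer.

36 m

Perpendicular speed = 5.250 m/s; crossing time = 333 / 5.250 = 63.429 s.
Net downstream speed = 0.560 m/s.
Drift = 0.560 × 63.429 = 35.520 m (downstream).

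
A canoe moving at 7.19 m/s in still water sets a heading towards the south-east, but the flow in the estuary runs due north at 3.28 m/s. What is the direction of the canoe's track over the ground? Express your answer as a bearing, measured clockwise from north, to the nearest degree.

Taking east as x and north as y: velocity relative to the water = (5.084, -5.084) m/s; the water relative to ground = (0.000, 3.280) m/s.
Velocity relative to ground = (5.084, -5.084) + (0.000, 3.280) = (5.084, -1.804) m/s.
Bearing = atan2(5.08, -1.80) = 109.54° clockwise from north.

110°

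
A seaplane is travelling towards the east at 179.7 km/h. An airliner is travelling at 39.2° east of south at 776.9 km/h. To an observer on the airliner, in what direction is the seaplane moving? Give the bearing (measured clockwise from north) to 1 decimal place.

332.7°

Taking east as x and north as y: seaplane velocity = (179.700, 0.000) km/h; airliner velocity = (491.024, -602.054) km/h.
Velocity of seaplane relative to airliner = (179.700, 0.000) − (491.024, -602.054) = (-311.324, 602.054) km/h.
Bearing = atan2(-311.32, 602.05) = 332.66° clockwise from north.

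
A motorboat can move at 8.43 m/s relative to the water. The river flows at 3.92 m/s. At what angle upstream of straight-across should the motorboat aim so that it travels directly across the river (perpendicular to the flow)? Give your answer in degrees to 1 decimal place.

To cancel the current, the upstream component of the motorboat's velocity must equal the flow: 8.43 sin θ = 3.92.
sin θ = 3.92 / 8.43 = 0.4650.
θ = arcsin(0.4650) = 27.711°.

27.7°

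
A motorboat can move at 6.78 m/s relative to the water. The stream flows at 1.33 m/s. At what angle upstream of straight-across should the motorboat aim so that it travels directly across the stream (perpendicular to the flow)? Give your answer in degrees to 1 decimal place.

To cancel the current, the upstream component of the motorboat's velocity must equal the flow: 6.78 sin θ = 1.33.
sin θ = 1.33 / 6.78 = 0.1962.
θ = arcsin(0.1962) = 11.313°.

11.3°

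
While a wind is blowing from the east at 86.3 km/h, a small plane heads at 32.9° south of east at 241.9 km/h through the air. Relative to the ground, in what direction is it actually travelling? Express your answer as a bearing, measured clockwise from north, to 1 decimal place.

Taking east as x and north as y: velocity relative to the air = (203.104, -131.394) km/h; the air relative to ground = (-86.300, 0.000) km/h.
Velocity relative to ground = (203.104, -131.394) + (-86.300, 0.000) = (116.804, -131.394) km/h.
Bearing = atan2(116.80, -131.39) = 138.36° clockwise from north.

138.4°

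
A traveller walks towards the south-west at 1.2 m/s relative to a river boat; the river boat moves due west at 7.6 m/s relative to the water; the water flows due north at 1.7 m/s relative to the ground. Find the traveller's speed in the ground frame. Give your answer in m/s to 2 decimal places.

In east/north components (m/s): traveller relative to river boat = (-0.849, -0.849); river boat relative to water = (-7.600, 0.000); water relative to ground = (0.000, 1.700).
Sum = (-8.449, 0.851) m/s.
Speed = |(-8.449, 0.851)| = 8.491 m/s.

8.49 m/s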